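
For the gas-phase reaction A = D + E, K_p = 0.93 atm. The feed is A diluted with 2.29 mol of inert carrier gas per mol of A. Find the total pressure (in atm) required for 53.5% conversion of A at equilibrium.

Let X = conversion of A (basis 1 mol A); extent of reaction ξ = X.
Moles: n_A = 1 − X; n_D = X; n_E = X; n_I = 2.29 (inert).
n_T = Σnᵢ = 3.29 + X.
K_p = p_D p_E / (p_A) with p_i = (n_i/n_T)·P.
At X = 0.535: the mole-fraction product g(X) = Π y_i^ν_i = 0.1609. Since K_p = g(X)·P^{1}, P = (K_p/g)^(1/1) = (0.93/0.1609)^(1/1) = 5.78 atm.

P = 5.78 atm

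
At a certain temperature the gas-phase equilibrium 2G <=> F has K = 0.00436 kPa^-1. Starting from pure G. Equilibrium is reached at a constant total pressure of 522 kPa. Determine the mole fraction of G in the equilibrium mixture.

y_G = 0.479

Take 1 mol G as basis and let X be its fractional conversion, so ξ = 0.5X.
Species balance: n_G = 1 − X; n_F = 0.5X.
n_T = Σnᵢ = 1 − 0.5X.
With p_i = (n_i/n_T)P, K = p_F / (p_G^2).
Substituting and setting equal to 0.00436 kPa^-1 gives a polynomial in X; the root in (0,1) is X = 0.685.
Then n_G = 0.315, n_T = 0.657, so y_G = 0.479.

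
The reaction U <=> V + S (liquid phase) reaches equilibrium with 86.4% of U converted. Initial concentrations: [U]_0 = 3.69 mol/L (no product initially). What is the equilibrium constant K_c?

Let X = conversion of U.
Concentrations: [U] = 3.69 − 3.69X; [V] = 3.69X; [S] = 3.69X.
At X = 0.864: [U] = 0.502, [V] = 3.19, [S] = 3.19.
K_c = [V] [S] / ([U]) = 20.3 mol/L.

K_c = 20.3 mol/L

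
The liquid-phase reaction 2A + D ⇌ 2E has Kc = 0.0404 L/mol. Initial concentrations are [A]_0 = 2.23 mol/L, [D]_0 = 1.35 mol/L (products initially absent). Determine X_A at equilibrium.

X = 0.177

Let X = conversion of A; extent ξ = 2.23X/2 mol/L.
Concentrations: [A] = 2.23 − 2.23X; [D] = 1.35 − 1.11X; [E] = 2.23X.
Kc = [E]^2 / ([A]^2 [D]).
Setting equal to 0.0404 and solving for X on (0,1) gives X = 0.177.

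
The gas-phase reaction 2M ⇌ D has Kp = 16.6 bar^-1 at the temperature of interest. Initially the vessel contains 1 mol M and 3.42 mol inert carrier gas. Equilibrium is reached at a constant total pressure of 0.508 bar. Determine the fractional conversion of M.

X = 0.613

Let X = conversion of M (basis 1 mol M); extent of reaction ξ = 0.5X.
Moles: n_M = 1 − X; n_D = 0.5X; n_I = 3.42 (inert).
Total moles n_T = 4.42 − 0.5X.
y_i = n_i/n_T, p_i = y_i·P. Kp = p_D / (p_M^2).
Substituting and setting equal to 16.6 bar^-1 gives a polynomial in X; the root in (0,1) is X = 0.613.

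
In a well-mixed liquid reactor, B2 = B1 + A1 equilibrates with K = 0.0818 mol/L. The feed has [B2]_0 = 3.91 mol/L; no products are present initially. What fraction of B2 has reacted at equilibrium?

Let X = conversion of B2; extent ξ = 3.91·X mol/L.
Concentrations: [B2] = 3.91 − 3.91X; [B1] = 3.91X; [A1] = 3.91X.
K = [B1] [A1] / ([B2]).
This equals 0.0818 at X = 0.135 (the root in 0 < X < 1).

X = 0.135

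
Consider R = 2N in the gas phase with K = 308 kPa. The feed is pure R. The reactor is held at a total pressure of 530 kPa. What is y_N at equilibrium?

Take 1 mol R as basis and let X be its fractional conversion, so ξ = X.
At extent ξ: n_R = 1 − X; n_N = 2X.
Total moles n_T = 1 + X.
y_i = n_i/n_T, p_i = y_i·P. K = p_N^2 / (p_R).
Equating to 308 kPa and solving on 0 < X < 1: X = 0.356.
Then n_N = 0.712, n_T = 1.36, so y_N = 0.525.

y_N = 0.525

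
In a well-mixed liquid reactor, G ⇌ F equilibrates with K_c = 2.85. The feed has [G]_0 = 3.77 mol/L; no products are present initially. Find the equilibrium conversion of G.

X = 0.740

Let X = conversion of G; extent ξ = 3.77·X mol/L.
Concentrations: [G] = 3.77 − 3.77X; [F] = 3.77X.
K_c = [F] / ([G]).
Setting equal to 2.85 and solving for X on (0,1) gives X = 0.740.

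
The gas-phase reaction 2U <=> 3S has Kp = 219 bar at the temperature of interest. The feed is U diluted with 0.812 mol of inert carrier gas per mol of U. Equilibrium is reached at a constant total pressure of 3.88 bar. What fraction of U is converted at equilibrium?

Take 1 mol U as basis and let X be its fractional conversion, so ξ = 0.5X.
Mole table: n_U = 1 − X; n_S = 1.5X; n_I = 0.812 (inert).
Summing: n_T = 1.81 + 0.5X.
y_i = n_i/n_T, p_i = y_i·P. Kp = p_S^3 / (p_U^2).
Substituting and setting equal to 219 bar gives a polynomial in X; the root in (0,1) is X = 0.868.

X = 0.868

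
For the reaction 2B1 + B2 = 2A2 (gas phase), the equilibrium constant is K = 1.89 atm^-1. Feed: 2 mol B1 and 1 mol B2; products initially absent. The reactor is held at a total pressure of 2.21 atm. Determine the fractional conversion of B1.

X = 0.481

Take 2 mol B1 as basis and let X be its fractional conversion, so ξ = X.
At extent ξ: n_B1 = 2 − 2X; n_B2 = 1 − X; n_A2 = 2X.
Summing: n_T = 3 − X.
y_i = n_i/n_T, p_i = y_i·P. K = p_A2^2 / (p_B1^2 p_B2).
Equating to 1.89 atm^-1 and solving on 0 < X < 1: X = 0.481.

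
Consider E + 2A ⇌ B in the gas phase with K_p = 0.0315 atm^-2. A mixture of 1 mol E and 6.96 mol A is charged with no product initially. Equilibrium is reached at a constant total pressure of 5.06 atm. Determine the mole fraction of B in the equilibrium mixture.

y_B = 0.052

Let X = conversion of E (basis 1 mol E); extent of reaction ξ = X.
Mole table: n_E = 1 − X; n_A = 6.96 − 2X; n_B = X.
Total moles n_T = 7.96 − 2X.
Mole fractions y_i = n_i/n_T; K_p = p_B / (p_E p_A^2) with p_i = y_i·P.
Substituting and setting equal to 0.0315 atm^-2 gives a polynomial in X; the root in (0,1) is X = 0.374.
Then n_B = 0.374, n_T = 7.21, so y_B = 0.052.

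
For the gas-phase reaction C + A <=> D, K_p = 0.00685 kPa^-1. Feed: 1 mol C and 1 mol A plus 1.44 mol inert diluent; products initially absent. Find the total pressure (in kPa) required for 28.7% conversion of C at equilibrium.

P = 260 kPa

Basis: 1 mol C initially; let X = conversion of C. Extent ξ = X.
At extent ξ: n_C = 1 − X; n_A = 1 − X; n_D = X; n_I = 1.44 (inert).
Total moles n_T = 3.44 − X.
K_p = p_D / (p_C p_A) with p_i = (n_i/n_T)·P.
At X = 0.287: the mole-fraction product g(X) = Π y_i^ν_i = 1.78. Since K_p = g(X)·P^{-1}, P = (g/K_p)^(1/1) = (1.78/0.00685)^(1/1) = 260 kPa.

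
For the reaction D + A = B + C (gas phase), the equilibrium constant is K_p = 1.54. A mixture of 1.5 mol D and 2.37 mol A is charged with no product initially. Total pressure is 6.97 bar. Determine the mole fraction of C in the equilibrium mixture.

y_C = 0.261

Basis: 1.5 mol D initially; let X = conversion of D. Extent ξ = 1.5X.
Mole table: n_D = 1.5 − 1.5X; n_A = 2.37 − 1.5X; n_B = 1.5X; n_C = 1.5X.
Total moles n_T = 3.87 (Δν = 0, constant).
y_i = n_i/n_T, p_i = y_i·P. K_p = p_B p_C / (p_D p_A).
This yields a degree-2 equation in X; solving on (0,1), X = 0.674.
Then n_C = 1.01, n_T = 3.87, so y_C = 0.261.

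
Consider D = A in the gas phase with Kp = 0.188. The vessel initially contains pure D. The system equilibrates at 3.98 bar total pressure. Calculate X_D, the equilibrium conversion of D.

X = 0.158

Take 1 mol D as basis and let X be its fractional conversion, so ξ = X.
Mole table: n_D = 1 − X; n_A = X.
Total moles n_T = 1 (Δν = 0, constant).
y_i = n_i/n_T, p_i = y_i·P. Kp = p_A / (p_D).
Equating to 0.188 and solving on 0 < X < 1: X = 0.158.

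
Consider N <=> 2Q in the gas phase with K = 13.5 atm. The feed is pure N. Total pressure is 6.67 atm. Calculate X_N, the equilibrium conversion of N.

X = 0.580

Basis: 1 mol N initially; let X = conversion of N. Extent ξ = X.
Mole table: n_N = 1 − X; n_Q = 2X.
Summing: n_T = 1 + X.
y_i = n_i/n_T, p_i = y_i·P. K = p_Q^2 / (p_N).
Setting this equal to 13.5 atm and taking the physical root (0 < X < 1) gives X = 0.580.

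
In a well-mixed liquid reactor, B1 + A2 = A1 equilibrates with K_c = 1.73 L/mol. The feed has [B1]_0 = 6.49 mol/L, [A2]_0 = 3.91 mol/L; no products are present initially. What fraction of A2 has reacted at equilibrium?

Let X = conversion of A2; extent ξ = 3.91·X mol/L.
Concentrations: [B1] = 6.49 − 3.91X; [A2] = 3.91 − 3.91X; [A1] = 3.91X.
K_c = [A1] / ([B1] [A2]).
Equating to 1.73 L/mol: the physical root is X = 0.846.

X = 0.846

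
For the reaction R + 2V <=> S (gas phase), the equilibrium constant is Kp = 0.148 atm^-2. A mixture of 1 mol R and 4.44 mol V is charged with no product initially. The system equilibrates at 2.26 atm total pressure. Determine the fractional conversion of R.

Let X = conversion of R (basis 1 mol R); extent of reaction ξ = X.
Mole table: n_R = 1 − X; n_V = 4.44 − 2X; n_S = X.
n_T = Σnᵢ = 5.44 − 2X.
Mole fractions y_i = n_i/n_T; Kp = p_S / (p_R p_V^2) with p_i = y_i·P.
Equating to 0.148 atm^-2 and solving on 0 < X < 1: X = 0.321.

X = 0.321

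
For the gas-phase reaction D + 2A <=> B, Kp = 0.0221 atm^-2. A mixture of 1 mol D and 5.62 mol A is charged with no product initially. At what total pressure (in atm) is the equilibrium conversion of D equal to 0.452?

P = 7.4 atm

Basis: 1 mol D initially; let X = conversion of D. Extent ξ = X.
Species balance: n_D = 1 − X; n_A = 5.62 − 2X; n_B = X.
Total moles n_T = 6.62 − 2X.
Kp = p_B / (p_D p_A^2) with p_i = (n_i/n_T)·P.
At X = 0.452: the mole-fraction product g(X) = Π y_i^ν_i = 1.212. Since Kp = g(X)·P^{-2}, P = (g/Kp)^(1/2) = (1.212/0.0221)^(1/2) = 7.4 atm.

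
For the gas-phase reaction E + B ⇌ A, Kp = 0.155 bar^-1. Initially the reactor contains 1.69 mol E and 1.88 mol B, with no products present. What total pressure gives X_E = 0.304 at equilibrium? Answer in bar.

Let X = conversion of E (basis 1.69 mol E); extent of reaction ξ = 1.69X.
Mole table: n_E = 1.69 − 1.69X; n_B = 1.88 − 1.69X; n_A = 1.69X.
Total moles n_T = 3.57 − 1.69X.
Kp = p_A / (p_E p_B) with p_i = (n_i/n_T)·P.
At X = 0.304: the mole-fraction product g(X) = Π y_i^ν_i = 0.9771. Since Kp = g(X)·P^{-1}, P = (g/Kp)^(1/1) = (0.9771/0.155)^(1/1) = 6.3 bar.

P = 6.3 bar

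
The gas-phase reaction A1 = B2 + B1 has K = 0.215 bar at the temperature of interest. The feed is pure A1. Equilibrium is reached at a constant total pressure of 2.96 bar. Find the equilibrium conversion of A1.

Basis: 1 mol A1 initially; let X = conversion of A1. Extent ξ = X.
Moles: n_A1 = 1 − X; n_B2 = X; n_B1 = X.
Summing: n_T = 1 + X.
With p_i = (n_i/n_T)P, K = p_B2 p_B1 / (p_A1).
Substituting and setting equal to 0.215 bar gives a polynomial in X; the root in (0,1) is X = 0.260.

X = 0.260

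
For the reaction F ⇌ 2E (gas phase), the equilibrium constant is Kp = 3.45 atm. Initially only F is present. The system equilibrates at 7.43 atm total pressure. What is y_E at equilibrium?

y_E = 0.488

Let X = conversion of F (basis 1 mol F); extent of reaction ξ = X.
Moles: n_F = 1 − X; n_E = 2X.
Summing: n_T = 1 + X.
y_i = n_i/n_T, p_i = y_i·P. Kp = p_E^2 / (p_F).
This yields a degree-2 equation in X; solving on (0,1), X = 0.323.
Then n_E = 0.645, n_T = 1.32, so y_E = 0.488.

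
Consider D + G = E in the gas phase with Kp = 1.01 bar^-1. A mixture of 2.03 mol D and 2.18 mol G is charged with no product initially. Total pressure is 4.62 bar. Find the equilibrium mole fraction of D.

y_D = 0.271

Basis: 2.03 mol D initially; let X = conversion of D. Extent ξ = 2.03X.
Mole table: n_D = 2.03 − 2.03X; n_G = 2.18 − 2.03X; n_E = 2.03X.
n_T = Σnᵢ = 4.21 − 2.03X.
With p_i = (n_i/n_T)P, Kp = p_E / (p_D p_G).
Substituting and setting equal to 1.01 bar^-1 gives a polynomial in X; the root in (0,1) is X = 0.600.
Then n_D = 0.812, n_T = 2.99, so y_D = 0.271.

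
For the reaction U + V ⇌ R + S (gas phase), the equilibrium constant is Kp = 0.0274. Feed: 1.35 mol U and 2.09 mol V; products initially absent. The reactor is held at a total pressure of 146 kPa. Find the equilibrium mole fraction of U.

y_U = 0.323

Basis: 1.35 mol U initially; let X = conversion of U. Extent ξ = 1.35X.
Mole table: n_U = 1.35 − 1.35X; n_V = 2.09 − 1.35X; n_R = 1.35X; n_S = 1.35X.
Total moles n_T = 3.44 (Δν = 0, constant).
Mole fractions y_i = n_i/n_T; Kp = p_R p_S / (p_U p_V) with p_i = y_i·P.
Substituting and setting equal to 0.0274 gives a polynomial in X; the root in (0,1) is X = 0.176.
Then n_U = 1.11, n_T = 3.44, so y_U = 0.323.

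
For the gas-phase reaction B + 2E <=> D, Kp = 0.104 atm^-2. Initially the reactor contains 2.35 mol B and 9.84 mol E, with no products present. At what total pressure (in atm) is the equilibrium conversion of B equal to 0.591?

P = 4.97 atm

Take 2.35 mol B as basis and let X be its fractional conversion, so ξ = 2.35X.
Moles: n_B = 2.35 − 2.35X; n_E = 9.84 − 4.7X; n_D = 2.35X.
Total moles n_T = 12.2 − 4.7X.
Kp = p_D / (p_B p_E^2) with p_i = (n_i/n_T)·P.
At X = 0.591: the mole-fraction product g(X) = Π y_i^ν_i = 2.567. Since Kp = g(X)·P^{-2}, P = (g/Kp)^(1/2) = (2.567/0.104)^(1/2) = 4.97 atm.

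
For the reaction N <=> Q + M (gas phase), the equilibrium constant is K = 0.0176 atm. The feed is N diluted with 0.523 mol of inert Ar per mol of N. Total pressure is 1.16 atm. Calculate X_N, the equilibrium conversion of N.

Basis: 1 mol N initially; let X = conversion of N. Extent ξ = X.
Mole table: n_N = 1 − X; n_Q = X; n_M = X; n_I = 0.523 (inert).
Summing: n_T = 1.52 + X.
y_i = n_i/n_T, p_i = y_i·P. K = p_Q p_M / (p_N).
Equating to 0.0176 atm and solving on 0 < X < 1: X = 0.147.

X = 0.147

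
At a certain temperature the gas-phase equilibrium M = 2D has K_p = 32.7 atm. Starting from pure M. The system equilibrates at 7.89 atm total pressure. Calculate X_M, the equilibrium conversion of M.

X = 0.713

Let X = conversion of M (basis 1 mol M); extent of reaction ξ = X.
Species balance: n_M = 1 − X; n_D = 2X.
Total moles n_T = 1 + X.
Mole fractions y_i = n_i/n_T; K_p = p_D^2 / (p_M) with p_i = y_i·P.
This yields a degree-2 equation in X; solving on (0,1), X = 0.713.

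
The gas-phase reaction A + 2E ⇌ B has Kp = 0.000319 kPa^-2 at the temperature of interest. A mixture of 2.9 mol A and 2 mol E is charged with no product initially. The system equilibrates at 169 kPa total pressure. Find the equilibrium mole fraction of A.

y_A = 0.627

Basis: 2 mol E initially; let X = conversion of E. Extent ξ = X.
Species balance: n_A = 2.9 − X; n_E = 2 − 2X; n_B = X.
n_T = Σnᵢ = 4.9 − 2X.
Mole fractions y_i = n_i/n_T; Kp = p_B / (p_A p_E^2) with p_i = y_i·P.
Setting this equal to 0.000319 kPa^-2 and taking the physical root (0 < X < 1) gives X = 0.676.
Then n_A = 2.22, n_T = 3.55, so y_A = 0.627.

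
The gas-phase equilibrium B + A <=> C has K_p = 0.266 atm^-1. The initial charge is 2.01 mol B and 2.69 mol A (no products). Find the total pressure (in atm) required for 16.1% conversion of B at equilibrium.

Take 2.01 mol B as basis and let X be its fractional conversion, so ξ = 2.01X.
Mole table: n_B = 2.01 − 2.01X; n_A = 2.69 − 2.01X; n_C = 2.01X.
Total moles n_T = 4.7 − 2.01X.
K_p = p_C / (p_B p_A) with p_i = (n_i/n_T)·P.
At X = 0.161: the mole-fraction product g(X) = Π y_i^ν_i = 0.3549. Since K_p = g(X)·P^{-1}, P = (g/K_p)^(1/1) = (0.3549/0.266)^(1/1) = 1.33 atm.

P = 1.33 atm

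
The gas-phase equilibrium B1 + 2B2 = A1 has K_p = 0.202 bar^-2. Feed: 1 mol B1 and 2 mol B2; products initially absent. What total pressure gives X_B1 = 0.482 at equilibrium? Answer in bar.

Let X = conversion of B1 (basis 1 mol B1); extent of reaction ξ = X.
Moles: n_B1 = 1 − X; n_B2 = 2 − 2X; n_A1 = X.
Total moles n_T = 3 − 2X.
K_p = p_A1 / (p_B1 p_B2^2) with p_i = (n_i/n_T)·P.
At X = 0.482: the mole-fraction product g(X) = Π y_i^ν_i = 3.594. Since K_p = g(X)·P^{-2}, P = (g/K_p)^(1/2) = (3.594/0.202)^(1/2) = 4.22 bar.

P = 4.22 bar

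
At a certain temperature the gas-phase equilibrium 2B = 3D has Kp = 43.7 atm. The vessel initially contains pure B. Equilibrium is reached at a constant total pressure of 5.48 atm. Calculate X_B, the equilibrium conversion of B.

Take 1 mol B as basis and let X be its fractional conversion, so ξ = 0.5X.
At extent ξ: n_B = 1 − X; n_D = 1.5X.
Total moles n_T = 1 + 0.5X.
Mole fractions y_i = n_i/n_T; Kp = p_D^3 / (p_B^2) with p_i = y_i·P.
This yields a degree-3 equation in X; solving on (0,1), X = 0.683.

X = 0.683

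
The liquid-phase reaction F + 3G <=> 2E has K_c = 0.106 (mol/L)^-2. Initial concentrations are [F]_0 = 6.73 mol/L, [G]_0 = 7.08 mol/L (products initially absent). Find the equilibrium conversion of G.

Let X = conversion of G; extent ξ = 7.08X/3 mol/L.
Concentrations: [F] = 6.73 − 2.36X; [G] = 7.08 − 7.08X; [E] = 4.72X.
K_c = [E]^2 / ([F] [G]^3).
Setting equal to 0.106 and solving for X on (0,1) gives X = 0.640.

X = 0.640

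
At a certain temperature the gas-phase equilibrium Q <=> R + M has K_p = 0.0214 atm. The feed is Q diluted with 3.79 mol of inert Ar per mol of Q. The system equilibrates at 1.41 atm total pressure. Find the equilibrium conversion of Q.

Take 1 mol Q as basis and let X be its fractional conversion, so ξ = X.
At extent ξ: n_Q = 1 − X; n_R = X; n_M = X; n_I = 3.79 (inert).
n_T = Σnᵢ = 4.79 + X.
Mole fractions y_i = n_i/n_T; K_p = p_R p_M / (p_Q) with p_i = y_i·P.
Setting this equal to 0.0214 atm and taking the physical root (0 < X < 1) gives X = 0.241.

X = 0.241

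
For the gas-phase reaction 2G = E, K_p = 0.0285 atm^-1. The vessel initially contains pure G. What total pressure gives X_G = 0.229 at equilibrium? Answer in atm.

Let X = conversion of G (basis 1 mol G); extent of reaction ξ = 0.5X.
Moles: n_G = 1 − X; n_E = 0.5X.
Summing: n_T = 1 − 0.5X.
K_p = p_E / (p_G^2) with p_i = (n_i/n_T)·P.
At X = 0.229: the mole-fraction product g(X) = Π y_i^ν_i = 0.1706. Since K_p = g(X)·P^{-1}, P = (g/K_p)^(1/1) = (0.1706/0.0285)^(1/1) = 5.98 atm.

P = 5.98 atm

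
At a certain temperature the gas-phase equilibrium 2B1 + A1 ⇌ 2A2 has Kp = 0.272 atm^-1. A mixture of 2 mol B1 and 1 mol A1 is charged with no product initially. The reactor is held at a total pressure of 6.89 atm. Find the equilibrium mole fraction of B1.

Let X = conversion of B1 (basis 2 mol B1); extent of reaction ξ = X.
Species balance: n_B1 = 2 − 2X; n_A1 = 1 − X; n_A2 = 2X.
Total moles n_T = 3 − X.
With p_i = (n_i/n_T)P, Kp = p_A2^2 / (p_B1^2 p_A1).
Equating to 0.272 atm^-1 and solving on 0 < X < 1: X = 0.397.
Then n_B1 = 1.21, n_T = 2.6, so y_B1 = 0.463.

y_B1 = 0.463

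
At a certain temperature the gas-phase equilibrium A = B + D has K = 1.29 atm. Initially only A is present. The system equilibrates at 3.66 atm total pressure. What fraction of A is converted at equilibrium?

Let X = conversion of A (basis 1 mol A); extent of reaction ξ = X.
Mole table: n_A = 1 − X; n_B = X; n_D = X.
n_T = Σnᵢ = 1 + X.
y_i = n_i/n_T, p_i = y_i·P. K = p_B p_D / (p_A).
Setting this equal to 1.29 atm and taking the physical root (0 < X < 1) gives X = 0.510.

X = 0.510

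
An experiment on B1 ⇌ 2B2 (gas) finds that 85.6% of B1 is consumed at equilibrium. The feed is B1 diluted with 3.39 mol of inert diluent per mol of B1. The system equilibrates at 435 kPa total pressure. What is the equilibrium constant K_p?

K_p = 1.69e+03 kPa

Basis: 1 mol B1 initially; let X = conversion of B1. Extent ξ = X.
Species balance: n_B1 = 1 − X; n_B2 = 2X; n_I = 3.39 (inert).
n_T = Σnᵢ = 4.39 + X.
At X = 0.856: n_B1 = 0.144, n_B2 = 1.71, n_T = 5.25.
p_i = (n_i/n_T)·P. K_p = p_B2^2 / (p_B1) = 1.69e+03 kPa.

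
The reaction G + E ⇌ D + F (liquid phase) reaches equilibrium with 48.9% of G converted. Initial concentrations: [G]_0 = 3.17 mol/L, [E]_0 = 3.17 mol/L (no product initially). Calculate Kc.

Kc = 0.916

Let X = conversion of G.
Concentrations: [G] = 3.17 − 3.17X; [E] = 3.17 − 3.17X; [D] = 3.17X; [F] = 3.17X.
At X = 0.489: [G] = 1.62, [E] = 1.62, [D] = 1.55, [F] = 1.55.
Kc = [D] [F] / ([G] [E]) = 0.916.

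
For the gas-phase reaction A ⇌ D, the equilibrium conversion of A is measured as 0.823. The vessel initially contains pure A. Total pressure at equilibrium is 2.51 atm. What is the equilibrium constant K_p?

K_p = 4.65

Let X = conversion of A (basis 1 mol A); extent of reaction ξ = X.
Moles: n_A = 1 − X; n_D = X.
n_T stays at 1 (no change in mole number).
At X = 0.823: n_A = 0.177, n_D = 0.823, n_T = 1.
p_i = (n_i/n_T)·P. K_p = p_D / (p_A) = 4.65.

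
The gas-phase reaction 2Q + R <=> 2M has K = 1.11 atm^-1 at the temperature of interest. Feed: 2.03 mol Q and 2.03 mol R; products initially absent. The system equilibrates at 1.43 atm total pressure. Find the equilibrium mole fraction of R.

y_R = 0.436

Basis: 2.03 mol Q initially; let X = conversion of Q. Extent ξ = 1.01X.
Moles: n_Q = 2.03 − 2.03X; n_R = 2.03 − 1.01X; n_M = 2.03X.
Total moles n_T = 4.06 − 1.01X.
Mole fractions y_i = n_i/n_T; K = p_M^2 / (p_Q^2 p_R) with p_i = y_i·P.
Equating to 1.11 atm^-1 and solving on 0 < X < 1: X = 0.454.
Then n_R = 1.57, n_T = 3.6, so y_R = 0.436.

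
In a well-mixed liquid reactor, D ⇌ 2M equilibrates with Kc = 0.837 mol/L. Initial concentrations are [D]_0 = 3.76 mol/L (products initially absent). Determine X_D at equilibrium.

X = 0.210

Let X = conversion of D; extent ξ = 3.76·X mol/L.
Concentrations: [D] = 3.76 − 3.76X; [M] = 7.52X.
Kc = [M]^2 / ([D]).
Setting equal to 0.837 and solving for X on (0,1) gives X = 0.210.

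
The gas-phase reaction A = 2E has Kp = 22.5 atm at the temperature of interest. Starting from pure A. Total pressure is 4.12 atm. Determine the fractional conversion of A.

X = 0.760

Take 1 mol A as basis and let X be its fractional conversion, so ξ = X.
Species balance: n_A = 1 − X; n_E = 2X.
Summing: n_T = 1 + X.
Mole fractions y_i = n_i/n_T; Kp = p_E^2 / (p_A) with p_i = y_i·P.
Equating to 22.5 atm and solving on 0 < X < 1: X = 0.760.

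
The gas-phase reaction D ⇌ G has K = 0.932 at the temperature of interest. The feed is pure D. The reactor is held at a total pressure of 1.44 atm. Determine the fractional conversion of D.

Basis: 1 mol D initially; let X = conversion of D. Extent ξ = X.
Species balance: n_D = 1 − X; n_G = X.
Since Δν = 0, n_T = 1 throughout.
Mole fractions y_i = n_i/n_T; K = p_G / (p_D) with p_i = y_i·P.
Setting this equal to 0.932 and taking the physical root (0 < X < 1) gives X = 0.482.

X = 0.482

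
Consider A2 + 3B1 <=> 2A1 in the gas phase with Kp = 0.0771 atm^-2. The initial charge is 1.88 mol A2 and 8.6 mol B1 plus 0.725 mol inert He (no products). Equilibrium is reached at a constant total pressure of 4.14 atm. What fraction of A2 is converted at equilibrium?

Basis: 1.88 mol A2 initially; let X = conversion of A2. Extent ξ = 1.88X.
Mole table: n_A2 = 1.88 − 1.88X; n_B1 = 8.6 − 5.64X; n_A1 = 3.76X; n_I = 0.725 (inert).
Summing: n_T = 11.2 − 3.76X.
With p_i = (n_i/n_T)P, Kp = p_A1^2 / (p_A2 p_B1^3).
Equating to 0.0771 atm^-2 and solving on 0 < X < 1: X = 0.470.

X = 0.470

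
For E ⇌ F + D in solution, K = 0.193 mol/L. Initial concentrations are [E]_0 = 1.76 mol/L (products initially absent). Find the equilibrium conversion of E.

Let X = conversion of E; extent ξ = 1.76·X mol/L.
Concentrations: [E] = 1.76 − 1.76X; [F] = 1.76X; [D] = 1.76X.
K = [F] [D] / ([E]).
This equals 0.193 at X = 0.281 (the root in 0 < X < 1).

X = 0.281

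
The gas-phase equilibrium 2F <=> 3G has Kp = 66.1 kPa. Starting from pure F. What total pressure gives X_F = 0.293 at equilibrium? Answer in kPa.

P = 446 kPa

Take 1 mol F as basis and let X be its fractional conversion, so ξ = 0.5X.
Mole table: n_F = 1 − X; n_G = 1.5X.
Total moles n_T = 1 + 0.5X.
Kp = p_G^3 / (p_F^2) with p_i = (n_i/n_T)·P.
At X = 0.293: the mole-fraction product g(X) = Π y_i^ν_i = 0.1481. Since Kp = g(X)·P^{1}, P = (Kp/g)^(1/1) = (66.1/0.1481)^(1/1) = 446 kPa.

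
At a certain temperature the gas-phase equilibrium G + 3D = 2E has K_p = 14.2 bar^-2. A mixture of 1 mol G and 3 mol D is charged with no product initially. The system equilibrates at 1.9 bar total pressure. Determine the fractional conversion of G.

Let X = conversion of G (basis 1 mol G); extent of reaction ξ = X.
Mole table: n_G = 1 − X; n_D = 3 − 3X; n_E = 2X.
Total moles n_T = 4 − 2X.
With p_i = (n_i/n_T)P, K_p = p_E^2 / (p_G p_D^3).
Substituting and setting equal to 14.2 bar^-2 gives a polynomial in X; the root in (0,1) is X = 0.688.

X = 0.688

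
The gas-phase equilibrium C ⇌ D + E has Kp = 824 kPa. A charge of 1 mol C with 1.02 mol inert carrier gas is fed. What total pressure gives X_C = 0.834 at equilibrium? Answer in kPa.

Let X = conversion of C (basis 1 mol C); extent of reaction ξ = X.
Mole table: n_C = 1 − X; n_D = X; n_E = X; n_I = 1.02 (inert).
n_T = Σnᵢ = 2.02 + X.
Kp = p_D p_E / (p_C) with p_i = (n_i/n_T)·P.
At X = 0.834: the mole-fraction product g(X) = Π y_i^ν_i = 1.468. Since Kp = g(X)·P^{1}, P = (Kp/g)^(1/1) = (824/1.468)^(1/1) = 561 kPa.

P = 561 kPa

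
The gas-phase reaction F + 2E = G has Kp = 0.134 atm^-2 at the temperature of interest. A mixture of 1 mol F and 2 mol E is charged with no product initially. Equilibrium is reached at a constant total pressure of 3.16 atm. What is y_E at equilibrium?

Take 1 mol F as basis and let X be its fractional conversion, so ξ = X.
Moles: n_F = 1 − X; n_E = 2 − 2X; n_G = X.
Total moles n_T = 3 − 2X.
Mole fractions y_i = n_i/n_T; Kp = p_G / (p_F p_E^2) with p_i = y_i·P.
Equating to 0.134 atm^-2 and solving on 0 < X < 1: X = 0.310.
Then n_E = 1.38, n_T = 2.38, so y_E = 0.580.

y_E = 0.580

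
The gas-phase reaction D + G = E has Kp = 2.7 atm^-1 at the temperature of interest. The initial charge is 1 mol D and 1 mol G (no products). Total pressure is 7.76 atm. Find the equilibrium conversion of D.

Basis: 1 mol D initially; let X = conversion of D. Extent ξ = X.
Species balance: n_D = 1 − X; n_G = 1 − X; n_E = X.
Total moles n_T = 2 − X.
With p_i = (n_i/n_T)P, Kp = p_E / (p_D p_G).
This yields a degree-2 equation in X; solving on (0,1), X = 0.787.

X = 0.787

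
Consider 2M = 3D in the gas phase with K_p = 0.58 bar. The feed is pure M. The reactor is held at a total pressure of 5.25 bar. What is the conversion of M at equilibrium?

Basis: 1 mol M initially; let X = conversion of M. Extent ξ = 0.5X.
Species balance: n_M = 1 − X; n_D = 1.5X.
n_T = Σnᵢ = 1 + 0.5X.
y_i = n_i/n_T, p_i = y_i·P. K_p = p_D^3 / (p_M^2).
Substituting and setting equal to 0.58 bar gives a polynomial in X; the root in (0,1) is X = 0.270.

X = 0.270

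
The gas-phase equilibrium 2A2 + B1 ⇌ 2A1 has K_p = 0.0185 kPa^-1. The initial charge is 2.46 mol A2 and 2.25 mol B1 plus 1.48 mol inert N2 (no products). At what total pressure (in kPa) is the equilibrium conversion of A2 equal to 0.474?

P = 148 kPa

Take 2.46 mol A2 as basis and let X be its fractional conversion, so ξ = 1.23X.
Mole table: n_A2 = 2.46 − 2.46X; n_B1 = 2.25 − 1.23X; n_A1 = 2.46X; n_I = 1.48 (inert).
Total moles n_T = 6.19 − 1.23X.
K_p = p_A1^2 / (p_A2^2 p_B1) with p_i = (n_i/n_T)·P.
At X = 0.474: the mole-fraction product g(X) = Π y_i^ν_i = 2.731. Since K_p = g(X)·P^{-1}, P = (g/K_p)^(1/1) = (2.731/0.0185)^(1/1) = 148 kPa.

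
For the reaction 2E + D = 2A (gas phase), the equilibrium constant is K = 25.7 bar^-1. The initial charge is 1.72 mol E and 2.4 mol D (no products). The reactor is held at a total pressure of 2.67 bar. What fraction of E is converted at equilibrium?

Take 1.72 mol E as basis and let X be its fractional conversion, so ξ = 0.86X.
Moles: n_E = 1.72 − 1.72X; n_D = 2.4 − 0.86X; n_A = 1.72X.
Summing: n_T = 4.12 − 0.86X.
y_i = n_i/n_T, p_i = y_i·P. K = p_A^2 / (p_E^2 p_D).
Substituting and setting equal to 25.7 bar^-1 gives a polynomial in X; the root in (0,1) is X = 0.853.

X = 0.853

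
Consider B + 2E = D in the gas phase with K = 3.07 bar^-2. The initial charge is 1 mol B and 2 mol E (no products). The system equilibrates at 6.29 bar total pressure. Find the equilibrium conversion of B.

Basis: 1 mol B initially; let X = conversion of B. Extent ξ = X.
Mole table: n_B = 1 − X; n_E = 2 − 2X; n_D = X.
n_T = Σnᵢ = 3 − 2X.
With p_i = (n_i/n_T)P, K = p_D / (p_B p_E^2).
Substituting and setting equal to 3.07 bar^-2 gives a polynomial in X; the root in (0,1) is X = 0.857.

X = 0.857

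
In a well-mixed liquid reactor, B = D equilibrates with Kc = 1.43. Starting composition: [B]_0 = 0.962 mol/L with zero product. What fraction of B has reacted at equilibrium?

X = 0.588

Let X = conversion of B; extent ξ = 0.962·X mol/L.
Concentrations: [B] = 0.962 − 0.962X; [D] = 0.962X.
Kc = [D] / ([B]).
This equals 1.43 at X = 0.588 (the root in 0 < X < 1).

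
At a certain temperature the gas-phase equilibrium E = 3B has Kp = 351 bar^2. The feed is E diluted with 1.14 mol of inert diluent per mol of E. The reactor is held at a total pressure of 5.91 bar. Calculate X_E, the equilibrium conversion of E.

Basis: 1 mol E initially; let X = conversion of E. Extent ξ = X.
Species balance: n_E = 1 − X; n_B = 3X; n_I = 1.14 (inert).
Total moles n_T = 2.14 + 2X.
y_i = n_i/n_T, p_i = y_i·P. Kp = p_B^3 / (p_E).
This yields a degree-3 equation in X; solving on (0,1), X = 0.880.

X = 0.880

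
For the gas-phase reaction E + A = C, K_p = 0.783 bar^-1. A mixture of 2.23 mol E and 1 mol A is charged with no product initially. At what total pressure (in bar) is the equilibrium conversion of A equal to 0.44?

Basis: 1 mol A initially; let X = conversion of A. Extent ξ = X.
Moles: n_E = 2.23 − X; n_A = 1 − X; n_C = X.
Summing: n_T = 3.23 − X.
K_p = p_C / (p_E p_A) with p_i = (n_i/n_T)·P.
At X = 0.44: the mole-fraction product g(X) = Π y_i^ν_i = 1.225. Since K_p = g(X)·P^{-1}, P = (g/K_p)^(1/1) = (1.225/0.783)^(1/1) = 1.56 bar.

P = 1.56 bar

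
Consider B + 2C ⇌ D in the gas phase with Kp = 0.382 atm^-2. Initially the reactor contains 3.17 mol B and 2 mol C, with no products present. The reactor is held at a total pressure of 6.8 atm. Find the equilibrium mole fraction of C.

y_C = 0.133

Let X = conversion of C (basis 2 mol C); extent of reaction ξ = X.
At extent ξ: n_B = 3.17 − X; n_C = 2 − 2X; n_D = X.
n_T = Σnᵢ = 5.17 − 2X.
With p_i = (n_i/n_T)P, Kp = p_D / (p_B p_C^2).
Equating to 0.382 atm^-2 and solving on 0 < X < 1: X = 0.756.
Then n_C = 0.487, n_T = 3.66, so y_C = 0.133.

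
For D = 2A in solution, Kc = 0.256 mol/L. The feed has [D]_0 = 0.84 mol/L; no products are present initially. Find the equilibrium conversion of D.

Let X = conversion of D; extent ξ = 0.84·X mol/L.
Concentrations: [D] = 0.84 − 0.84X; [A] = 1.68X.
Kc = [A]^2 / ([D]).
This equals 0.256 at X = 0.241 (the root in 0 < X < 1).

X = 0.241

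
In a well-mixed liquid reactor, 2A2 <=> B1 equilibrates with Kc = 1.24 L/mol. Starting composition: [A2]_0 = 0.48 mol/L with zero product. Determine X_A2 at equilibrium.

Let X = conversion of A2; extent ξ = 0.48X/2 mol/L.
Concentrations: [A2] = 0.48 − 0.48X; [B1] = 0.24X.
Kc = [B1] / ([A2]^2).
This equals 1.24 at X = 0.412 (the root in 0 < X < 1).

X = 0.412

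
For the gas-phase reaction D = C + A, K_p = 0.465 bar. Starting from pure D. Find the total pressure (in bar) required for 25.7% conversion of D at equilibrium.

P = 6.58 bar

Let X = conversion of D (basis 1 mol D); extent of reaction ξ = X.
At extent ξ: n_D = 1 − X; n_C = X; n_A = X.
n_T = Σnᵢ = 1 + X.
K_p = p_C p_A / (p_D) with p_i = (n_i/n_T)·P.
At X = 0.257: the mole-fraction product g(X) = Π y_i^ν_i = 0.07072. Since K_p = g(X)·P^{1}, P = (K_p/g)^(1/1) = (0.465/0.07072)^(1/1) = 6.58 bar.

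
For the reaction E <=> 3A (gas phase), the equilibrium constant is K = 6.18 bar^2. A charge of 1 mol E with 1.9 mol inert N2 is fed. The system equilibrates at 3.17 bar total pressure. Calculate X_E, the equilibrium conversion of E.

Take 1 mol E as basis and let X be its fractional conversion, so ξ = X.
At extent ξ: n_E = 1 − X; n_A = 3X; n_I = 1.9 (inert).
Summing: n_T = 2.9 + 2X.
y_i = n_i/n_T, p_i = y_i·P. K = p_A^3 / (p_E).
Setting this equal to 6.18 bar^2 and taking the physical root (0 < X < 1) gives X = 0.548.

X = 0.548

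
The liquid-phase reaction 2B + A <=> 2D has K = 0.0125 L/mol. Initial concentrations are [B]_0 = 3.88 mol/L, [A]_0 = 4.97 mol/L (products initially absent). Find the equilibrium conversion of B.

Let X = conversion of B; extent ξ = 3.88X/2 mol/L.
Concentrations: [B] = 3.88 − 3.88X; [A] = 4.97 − 1.94X; [D] = 3.88X.
K = [D]^2 / ([B]^2 [A]).
Setting equal to 0.0125 and solving for X on (0,1) gives X = 0.193.

X = 0.193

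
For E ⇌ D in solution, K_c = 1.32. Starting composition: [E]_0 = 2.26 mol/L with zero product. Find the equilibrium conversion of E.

Let X = conversion of E; extent ξ = 2.26·X mol/L.
Concentrations: [E] = 2.26 − 2.26X; [D] = 2.26X.
K_c = [D] / ([E]).
Equating to 1.32: the physical root is X = 0.569.

X = 0.569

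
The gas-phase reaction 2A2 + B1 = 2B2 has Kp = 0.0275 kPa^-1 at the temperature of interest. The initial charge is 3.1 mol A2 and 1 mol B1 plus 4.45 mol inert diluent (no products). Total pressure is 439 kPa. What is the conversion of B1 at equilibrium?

X = 0.653

Basis: 1 mol B1 initially; let X = conversion of B1. Extent ξ = X.
At extent ξ: n_A2 = 3.1 − 2X; n_B1 = 1 − X; n_B2 = 2X; n_I = 4.45 (inert).
Total moles n_T = 8.55 − X.
y_i = n_i/n_T, p_i = y_i·P. Kp = p_B2^2 / (p_A2^2 p_B1).
This yields a degree-3 equation in X; solving on (0,1), X = 0.653.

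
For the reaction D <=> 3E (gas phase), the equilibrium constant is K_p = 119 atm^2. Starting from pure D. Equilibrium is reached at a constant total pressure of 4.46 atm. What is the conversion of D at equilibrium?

X = 0.718

Let X = conversion of D (basis 1 mol D); extent of reaction ξ = X.
At extent ξ: n_D = 1 − X; n_E = 3X.
n_T = Σnᵢ = 1 + 2X.
Mole fractions y_i = n_i/n_T; K_p = p_E^3 / (p_D) with p_i = y_i·P.
This yields a degree-3 equation in X; solving on (0,1), X = 0.718.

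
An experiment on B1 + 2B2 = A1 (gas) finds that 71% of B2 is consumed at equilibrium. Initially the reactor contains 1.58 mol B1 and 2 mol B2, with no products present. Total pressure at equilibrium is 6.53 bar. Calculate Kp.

Kp = 0.265 bar^-2

Take 2 mol B2 as basis and let X be its fractional conversion, so ξ = X.
Species balance: n_B1 = 1.58 − X; n_B2 = 2 − 2X; n_A1 = X.
Total moles n_T = 3.58 − 2X.
At X = 0.71: n_B1 = 0.87, n_B2 = 0.58, n_A1 = 0.71, n_T = 2.16.
p_i = (n_i/n_T)·P. Kp = p_A1 / (p_B1 p_B2^2) = 0.265 bar^-2.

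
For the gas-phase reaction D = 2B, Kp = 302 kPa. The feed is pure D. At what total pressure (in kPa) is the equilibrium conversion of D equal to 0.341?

P = 574 kPa

Basis: 1 mol D initially; let X = conversion of D. Extent ξ = X.
Moles: n_D = 1 − X; n_B = 2X.
n_T = Σnᵢ = 1 + X.
Kp = p_B^2 / (p_D) with p_i = (n_i/n_T)·P.
At X = 0.341: the mole-fraction product g(X) = Π y_i^ν_i = 0.5263. Since Kp = g(X)·P^{1}, P = (Kp/g)^(1/1) = (302/0.5263)^(1/1) = 574 kPa.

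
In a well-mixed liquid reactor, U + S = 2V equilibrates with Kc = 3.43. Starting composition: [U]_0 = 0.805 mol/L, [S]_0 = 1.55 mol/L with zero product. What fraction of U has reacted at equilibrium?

X = 0.635

Let X = conversion of U; extent ξ = 0.805·X mol/L.
Concentrations: [U] = 0.805 − 0.805X; [S] = 1.55 − 0.805X; [V] = 1.61X.
Kc = [V]^2 / ([U] [S]).
Setting equal to 3.43 and solving for X on (0,1) gives X = 0.635.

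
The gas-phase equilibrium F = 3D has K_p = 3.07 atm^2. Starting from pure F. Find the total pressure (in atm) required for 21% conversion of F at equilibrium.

Let X = conversion of F (basis 1 mol F); extent of reaction ξ = X.
At extent ξ: n_F = 1 − X; n_D = 3X.
Summing: n_T = 1 + 2X.
K_p = p_D^3 / (p_F) with p_i = (n_i/n_T)·P.
At X = 0.21: the mole-fraction product g(X) = Π y_i^ν_i = 0.157. Since K_p = g(X)·P^{2}, P = (K_p/g)^(1/2) = (3.07/0.157)^(1/2) = 4.42 atm.

P = 4.42 atm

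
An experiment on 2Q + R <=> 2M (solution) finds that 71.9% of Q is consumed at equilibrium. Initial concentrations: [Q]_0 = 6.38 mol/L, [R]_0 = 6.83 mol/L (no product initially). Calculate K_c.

K_c = 1.44 L/mol

Let X = conversion of Q.
Concentrations: [Q] = 6.38 − 6.38X; [R] = 6.83 − 3.19X; [M] = 6.38X.
At X = 0.719: [Q] = 1.79, [R] = 4.54, [M] = 4.59.
K_c = [M]^2 / ([Q]^2 [R]) = 1.44 L/mol.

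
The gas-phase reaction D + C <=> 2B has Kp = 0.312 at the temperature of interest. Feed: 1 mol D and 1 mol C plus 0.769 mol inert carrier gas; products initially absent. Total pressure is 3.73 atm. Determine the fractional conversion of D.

Basis: 1 mol D initially; let X = conversion of D. Extent ξ = X.
Species balance: n_D = 1 − X; n_C = 1 − X; n_B = 2X; n_I = 0.769 (inert).
Since Δν = 0, n_T = 2.77 throughout.
With p_i = (n_i/n_T)P, Kp = p_B^2 / (p_D p_C).
Equating to 0.312 and solving on 0 < X < 1: X = 0.218.

X = 0.218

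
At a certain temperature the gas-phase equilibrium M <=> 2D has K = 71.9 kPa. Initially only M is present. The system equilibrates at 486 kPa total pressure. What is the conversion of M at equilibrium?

X = 0.189

Basis: 1 mol M initially; let X = conversion of M. Extent ξ = X.
Species balance: n_M = 1 − X; n_D = 2X.
Summing: n_T = 1 + X.
With p_i = (n_i/n_T)P, K = p_D^2 / (p_M).
Setting this equal to 71.9 kPa and taking the physical root (0 < X < 1) gives X = 0.189.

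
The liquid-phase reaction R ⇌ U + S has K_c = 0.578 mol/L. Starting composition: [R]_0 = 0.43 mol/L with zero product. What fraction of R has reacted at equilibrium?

X = 0.668

Let X = conversion of R; extent ξ = 0.43·X mol/L.
Concentrations: [R] = 0.43 − 0.43X; [U] = 0.43X; [S] = 0.43X.
K_c = [U] [S] / ([R]).
This equals 0.578 at X = 0.668 (the root in 0 < X < 1).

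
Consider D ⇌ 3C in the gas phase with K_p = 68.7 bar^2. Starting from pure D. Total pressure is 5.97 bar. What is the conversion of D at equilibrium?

Basis: 1 mol D initially; let X = conversion of D. Extent ξ = X.
Mole table: n_D = 1 − X; n_C = 3X.
Total moles n_T = 1 + 2X.
y_i = n_i/n_T, p_i = y_i·P. K_p = p_C^3 / (p_D).
Substituting and setting equal to 68.7 bar^2 gives a polynomial in X; the root in (0,1) is X = 0.522.

X = 0.522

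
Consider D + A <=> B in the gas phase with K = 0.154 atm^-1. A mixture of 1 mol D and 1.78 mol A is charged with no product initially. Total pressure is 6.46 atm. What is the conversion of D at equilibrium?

Let X = conversion of D (basis 1 mol D); extent of reaction ξ = X.
Mole table: n_D = 1 − X; n_A = 1.78 − X; n_B = X.
Summing: n_T = 2.78 − X.
With p_i = (n_i/n_T)P, K = p_B / (p_D p_A).
Equating to 0.154 atm^-1 and solving on 0 < X < 1: X = 0.368.

X = 0.368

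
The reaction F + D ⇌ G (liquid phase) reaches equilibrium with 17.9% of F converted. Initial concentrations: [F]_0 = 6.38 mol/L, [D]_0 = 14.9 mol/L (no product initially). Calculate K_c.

Let X = conversion of F.
Concentrations: [F] = 6.38 − 6.38X; [D] = 14.9 − 6.38X; [G] = 6.38X.
At X = 0.179: [F] = 5.24, [D] = 13.8, [G] = 1.14.
K_c = [G] / ([F] [D]) = 0.0158 L/mol.

K_c = 0.0158 L/mol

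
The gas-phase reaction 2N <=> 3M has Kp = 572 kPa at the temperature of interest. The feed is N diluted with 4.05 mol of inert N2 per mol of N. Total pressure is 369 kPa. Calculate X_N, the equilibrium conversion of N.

Let X = conversion of N (basis 1 mol N); extent of reaction ξ = 0.5X.
At extent ξ: n_N = 1 − X; n_M = 1.5X; n_I = 4.05 (inert).
Total moles n_T = 5.05 + 0.5X.
Mole fractions y_i = n_i/n_T; Kp = p_M^3 / (p_N^2) with p_i = y_i·P.
Setting this equal to 572 kPa and taking the physical root (0 < X < 1) gives X = 0.659.

X = 0.659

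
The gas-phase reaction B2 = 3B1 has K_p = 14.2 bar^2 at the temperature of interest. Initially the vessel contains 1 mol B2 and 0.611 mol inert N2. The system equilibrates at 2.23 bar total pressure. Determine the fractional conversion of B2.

X = 0.672

Take 1 mol B2 as basis and let X be its fractional conversion, so ξ = X.
Species balance: n_B2 = 1 − X; n_B1 = 3X; n_I = 0.611 (inert).
Summing: n_T = 1.61 + 2X.
y_i = n_i/n_T, p_i = y_i·P. K_p = p_B1^3 / (p_B2).
Equating to 14.2 bar^2 and solving on 0 < X < 1: X = 0.672.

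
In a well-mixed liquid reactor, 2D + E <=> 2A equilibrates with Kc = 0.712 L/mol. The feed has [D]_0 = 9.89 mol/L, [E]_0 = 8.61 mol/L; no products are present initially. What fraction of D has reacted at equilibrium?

X = 0.661

Let X = conversion of D; extent ξ = 9.89X/2 mol/L.
Concentrations: [D] = 9.89 − 9.89X; [E] = 8.61 − 4.95X; [A] = 9.89X.
Kc = [A]^2 / ([D]^2 [E]).
This equals 0.712 at X = 0.661 (the root in 0 < X < 1).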